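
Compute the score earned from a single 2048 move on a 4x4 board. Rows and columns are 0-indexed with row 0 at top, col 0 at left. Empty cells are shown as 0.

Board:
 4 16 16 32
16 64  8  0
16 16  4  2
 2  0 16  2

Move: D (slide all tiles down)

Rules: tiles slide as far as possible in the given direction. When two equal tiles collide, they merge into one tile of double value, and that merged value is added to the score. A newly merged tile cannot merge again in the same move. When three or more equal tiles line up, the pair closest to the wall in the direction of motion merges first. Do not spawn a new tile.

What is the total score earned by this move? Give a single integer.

Slide down:
col 0: [4, 16, 16, 2] -> [0, 4, 32, 2]  score +32 (running 32)
col 1: [16, 64, 16, 0] -> [0, 16, 64, 16]  score +0 (running 32)
col 2: [16, 8, 4, 16] -> [16, 8, 4, 16]  score +0 (running 32)
col 3: [32, 0, 2, 2] -> [0, 0, 32, 4]  score +4 (running 36)
Board after move:
 0  0 16  0
 4 16  8  0
32 64  4 32
 2 16 16  4

Answer: 36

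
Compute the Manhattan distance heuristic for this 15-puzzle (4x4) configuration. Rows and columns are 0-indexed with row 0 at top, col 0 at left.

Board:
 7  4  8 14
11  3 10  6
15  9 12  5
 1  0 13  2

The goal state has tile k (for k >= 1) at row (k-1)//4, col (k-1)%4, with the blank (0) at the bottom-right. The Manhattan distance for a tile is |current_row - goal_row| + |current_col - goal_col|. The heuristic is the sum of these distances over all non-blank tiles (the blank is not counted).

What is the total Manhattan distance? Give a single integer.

Tile 7: at (0,0), goal (1,2), distance |0-1|+|0-2| = 3
Tile 4: at (0,1), goal (0,3), distance |0-0|+|1-3| = 2
Tile 8: at (0,2), goal (1,3), distance |0-1|+|2-3| = 2
Tile 14: at (0,3), goal (3,1), distance |0-3|+|3-1| = 5
Tile 11: at (1,0), goal (2,2), distance |1-2|+|0-2| = 3
Tile 3: at (1,1), goal (0,2), distance |1-0|+|1-2| = 2
Tile 10: at (1,2), goal (2,1), distance |1-2|+|2-1| = 2
Tile 6: at (1,3), goal (1,1), distance |1-1|+|3-1| = 2
Tile 15: at (2,0), goal (3,2), distance |2-3|+|0-2| = 3
Tile 9: at (2,1), goal (2,0), distance |2-2|+|1-0| = 1
Tile 12: at (2,2), goal (2,3), distance |2-2|+|2-3| = 1
Tile 5: at (2,3), goal (1,0), distance |2-1|+|3-0| = 4
Tile 1: at (3,0), goal (0,0), distance |3-0|+|0-0| = 3
Tile 13: at (3,2), goal (3,0), distance |3-3|+|2-0| = 2
Tile 2: at (3,3), goal (0,1), distance |3-0|+|3-1| = 5
Sum: 3 + 2 + 2 + 5 + 3 + 2 + 2 + 2 + 3 + 1 + 1 + 4 + 3 + 2 + 5 = 40

Answer: 40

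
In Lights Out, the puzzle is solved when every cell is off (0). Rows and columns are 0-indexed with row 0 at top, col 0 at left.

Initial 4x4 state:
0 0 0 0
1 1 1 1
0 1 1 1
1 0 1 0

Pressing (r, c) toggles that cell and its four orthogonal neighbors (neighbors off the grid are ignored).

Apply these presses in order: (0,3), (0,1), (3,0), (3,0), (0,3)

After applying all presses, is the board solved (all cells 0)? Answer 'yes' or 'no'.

Answer: no

Derivation:
After press 1 at (0,3):
0 0 1 1
1 1 1 0
0 1 1 1
1 0 1 0

After press 2 at (0,1):
1 1 0 1
1 0 1 0
0 1 1 1
1 0 1 0

After press 3 at (3,0):
1 1 0 1
1 0 1 0
1 1 1 1
0 1 1 0

After press 4 at (3,0):
1 1 0 1
1 0 1 0
0 1 1 1
1 0 1 0

After press 5 at (0,3):
1 1 1 0
1 0 1 1
0 1 1 1
1 0 1 0

Lights still on: 11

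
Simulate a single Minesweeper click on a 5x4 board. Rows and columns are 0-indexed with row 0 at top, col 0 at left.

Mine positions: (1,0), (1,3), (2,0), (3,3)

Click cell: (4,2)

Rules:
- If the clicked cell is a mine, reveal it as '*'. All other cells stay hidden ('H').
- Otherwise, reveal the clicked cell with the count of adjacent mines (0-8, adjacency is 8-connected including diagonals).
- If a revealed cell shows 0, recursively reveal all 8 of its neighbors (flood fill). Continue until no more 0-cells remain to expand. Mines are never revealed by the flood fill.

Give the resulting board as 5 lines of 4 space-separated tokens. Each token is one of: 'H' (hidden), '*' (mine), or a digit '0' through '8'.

H H H H
H H H H
H H H H
H H H H
H H 1 H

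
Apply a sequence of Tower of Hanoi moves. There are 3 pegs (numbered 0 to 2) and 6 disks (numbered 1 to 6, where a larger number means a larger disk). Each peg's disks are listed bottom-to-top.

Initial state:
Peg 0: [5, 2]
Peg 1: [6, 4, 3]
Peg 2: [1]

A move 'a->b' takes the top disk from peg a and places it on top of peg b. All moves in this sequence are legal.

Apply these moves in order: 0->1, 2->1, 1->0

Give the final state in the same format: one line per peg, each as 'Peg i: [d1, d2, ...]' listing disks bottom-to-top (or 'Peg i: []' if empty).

Answer: Peg 0: [5, 1]
Peg 1: [6, 4, 3, 2]
Peg 2: []

Derivation:
After move 1 (0->1):
Peg 0: [5]
Peg 1: [6, 4, 3, 2]
Peg 2: [1]

After move 2 (2->1):
Peg 0: [5]
Peg 1: [6, 4, 3, 2, 1]
Peg 2: []

After move 3 (1->0):
Peg 0: [5, 1]
Peg 1: [6, 4, 3, 2]
Peg 2: []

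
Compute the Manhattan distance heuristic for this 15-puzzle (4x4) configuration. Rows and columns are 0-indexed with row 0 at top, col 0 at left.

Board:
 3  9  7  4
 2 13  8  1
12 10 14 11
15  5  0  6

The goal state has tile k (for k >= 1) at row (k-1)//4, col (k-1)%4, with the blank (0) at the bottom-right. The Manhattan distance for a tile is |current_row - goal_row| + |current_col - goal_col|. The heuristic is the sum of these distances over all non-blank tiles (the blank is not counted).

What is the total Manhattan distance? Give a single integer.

Answer: 31

Derivation:
Tile 3: (0,0)->(0,2) = 2
Tile 9: (0,1)->(2,0) = 3
Tile 7: (0,2)->(1,2) = 1
Tile 4: (0,3)->(0,3) = 0
Tile 2: (1,0)->(0,1) = 2
Tile 13: (1,1)->(3,0) = 3
Tile 8: (1,2)->(1,3) = 1
Tile 1: (1,3)->(0,0) = 4
Tile 12: (2,0)->(2,3) = 3
Tile 10: (2,1)->(2,1) = 0
Tile 14: (2,2)->(3,1) = 2
Tile 11: (2,3)->(2,2) = 1
Tile 15: (3,0)->(3,2) = 2
Tile 5: (3,1)->(1,0) = 3
Tile 6: (3,3)->(1,1) = 4
Sum: 2 + 3 + 1 + 0 + 2 + 3 + 1 + 4 + 3 + 0 + 2 + 1 + 2 + 3 + 4 = 31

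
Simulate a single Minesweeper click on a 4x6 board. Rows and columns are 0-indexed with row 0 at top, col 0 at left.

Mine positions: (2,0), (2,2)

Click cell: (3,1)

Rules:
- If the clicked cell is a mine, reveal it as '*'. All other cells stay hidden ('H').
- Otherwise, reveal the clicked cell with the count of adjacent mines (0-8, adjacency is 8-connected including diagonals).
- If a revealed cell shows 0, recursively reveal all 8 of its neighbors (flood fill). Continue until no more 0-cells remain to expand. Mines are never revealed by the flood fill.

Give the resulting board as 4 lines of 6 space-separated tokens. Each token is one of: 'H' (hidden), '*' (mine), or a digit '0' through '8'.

H H H H H H
H H H H H H
H H H H H H
H 2 H H H H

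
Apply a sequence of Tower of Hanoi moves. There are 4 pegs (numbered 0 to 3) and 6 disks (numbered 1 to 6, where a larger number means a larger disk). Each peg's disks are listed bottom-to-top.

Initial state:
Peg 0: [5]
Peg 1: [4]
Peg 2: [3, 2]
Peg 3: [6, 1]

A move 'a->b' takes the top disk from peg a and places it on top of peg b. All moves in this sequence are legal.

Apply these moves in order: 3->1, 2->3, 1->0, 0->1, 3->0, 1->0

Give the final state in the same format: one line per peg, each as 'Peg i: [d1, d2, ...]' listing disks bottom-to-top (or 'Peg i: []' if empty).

After move 1 (3->1):
Peg 0: [5]
Peg 1: [4, 1]
Peg 2: [3, 2]
Peg 3: [6]

After move 2 (2->3):
Peg 0: [5]
Peg 1: [4, 1]
Peg 2: [3]
Peg 3: [6, 2]

After move 3 (1->0):
Peg 0: [5, 1]
Peg 1: [4]
Peg 2: [3]
Peg 3: [6, 2]

After move 4 (0->1):
Peg 0: [5]
Peg 1: [4, 1]
Peg 2: [3]
Peg 3: [6, 2]

After move 5 (3->0):
Peg 0: [5, 2]
Peg 1: [4, 1]
Peg 2: [3]
Peg 3: [6]

After move 6 (1->0):
Peg 0: [5, 2, 1]
Peg 1: [4]
Peg 2: [3]
Peg 3: [6]

Answer: Peg 0: [5, 2, 1]
Peg 1: [4]
Peg 2: [3]
Peg 3: [6]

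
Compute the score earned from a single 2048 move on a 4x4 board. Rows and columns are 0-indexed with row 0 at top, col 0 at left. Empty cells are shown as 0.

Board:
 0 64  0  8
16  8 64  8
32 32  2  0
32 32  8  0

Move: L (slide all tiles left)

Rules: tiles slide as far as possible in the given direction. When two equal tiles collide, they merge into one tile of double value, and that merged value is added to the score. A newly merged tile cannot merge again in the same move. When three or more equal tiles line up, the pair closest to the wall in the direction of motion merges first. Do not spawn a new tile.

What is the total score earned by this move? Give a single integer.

Slide left:
row 0: [0, 64, 0, 8] -> [64, 8, 0, 0]  score +0 (running 0)
row 1: [16, 8, 64, 8] -> [16, 8, 64, 8]  score +0 (running 0)
row 2: [32, 32, 2, 0] -> [64, 2, 0, 0]  score +64 (running 64)
row 3: [32, 32, 8, 0] -> [64, 8, 0, 0]  score +64 (running 128)
Board after move:
64  8  0  0
16  8 64  8
64  2  0  0
64  8  0  0

Answer: 128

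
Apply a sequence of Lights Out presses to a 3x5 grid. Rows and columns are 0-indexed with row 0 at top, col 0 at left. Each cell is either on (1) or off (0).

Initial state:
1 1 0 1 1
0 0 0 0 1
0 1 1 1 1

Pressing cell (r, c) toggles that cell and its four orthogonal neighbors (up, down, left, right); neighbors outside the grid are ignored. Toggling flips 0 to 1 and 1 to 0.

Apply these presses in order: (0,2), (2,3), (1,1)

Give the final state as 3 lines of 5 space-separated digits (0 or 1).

After press 1 at (0,2):
1 0 1 0 1
0 0 1 0 1
0 1 1 1 1

After press 2 at (2,3):
1 0 1 0 1
0 0 1 1 1
0 1 0 0 0

After press 3 at (1,1):
1 1 1 0 1
1 1 0 1 1
0 0 0 0 0

Answer: 1 1 1 0 1
1 1 0 1 1
0 0 0 0 0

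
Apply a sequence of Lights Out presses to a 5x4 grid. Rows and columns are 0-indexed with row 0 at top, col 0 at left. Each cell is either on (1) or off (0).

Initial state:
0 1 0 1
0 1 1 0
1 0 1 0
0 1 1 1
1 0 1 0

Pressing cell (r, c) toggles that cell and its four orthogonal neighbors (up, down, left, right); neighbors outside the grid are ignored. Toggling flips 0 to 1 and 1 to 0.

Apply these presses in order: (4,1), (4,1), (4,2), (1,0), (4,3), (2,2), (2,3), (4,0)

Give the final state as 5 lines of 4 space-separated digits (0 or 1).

Answer: 1 1 0 1
1 0 0 1
0 1 1 0
1 1 1 1
0 0 1 0

Derivation:
After press 1 at (4,1):
0 1 0 1
0 1 1 0
1 0 1 0
0 0 1 1
0 1 0 0

After press 2 at (4,1):
0 1 0 1
0 1 1 0
1 0 1 0
0 1 1 1
1 0 1 0

After press 3 at (4,2):
0 1 0 1
0 1 1 0
1 0 1 0
0 1 0 1
1 1 0 1

After press 4 at (1,0):
1 1 0 1
1 0 1 0
0 0 1 0
0 1 0 1
1 1 0 1

After press 5 at (4,3):
1 1 0 1
1 0 1 0
0 0 1 0
0 1 0 0
1 1 1 0

After press 6 at (2,2):
1 1 0 1
1 0 0 0
0 1 0 1
0 1 1 0
1 1 1 0

After press 7 at (2,3):
1 1 0 1
1 0 0 1
0 1 1 0
0 1 1 1
1 1 1 0

After press 8 at (4,0):
1 1 0 1
1 0 0 1
0 1 1 0
1 1 1 1
0 0 1 0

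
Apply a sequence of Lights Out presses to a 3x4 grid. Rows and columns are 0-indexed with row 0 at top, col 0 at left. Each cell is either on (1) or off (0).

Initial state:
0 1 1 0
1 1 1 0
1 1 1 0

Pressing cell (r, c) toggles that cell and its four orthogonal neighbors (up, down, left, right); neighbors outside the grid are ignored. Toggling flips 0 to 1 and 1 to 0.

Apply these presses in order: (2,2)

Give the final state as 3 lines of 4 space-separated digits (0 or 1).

Answer: 0 1 1 0
1 1 0 0
1 0 0 1

Derivation:
After press 1 at (2,2):
0 1 1 0
1 1 0 0
1 0 0 1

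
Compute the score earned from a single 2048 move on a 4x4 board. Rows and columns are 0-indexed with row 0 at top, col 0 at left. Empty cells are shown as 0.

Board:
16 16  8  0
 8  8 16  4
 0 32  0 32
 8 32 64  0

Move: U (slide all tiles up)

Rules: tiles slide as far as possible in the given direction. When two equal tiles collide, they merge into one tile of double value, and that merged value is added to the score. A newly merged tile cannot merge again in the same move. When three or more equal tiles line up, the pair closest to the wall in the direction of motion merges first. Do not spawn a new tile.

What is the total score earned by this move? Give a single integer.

Slide up:
col 0: [16, 8, 0, 8] -> [16, 16, 0, 0]  score +16 (running 16)
col 1: [16, 8, 32, 32] -> [16, 8, 64, 0]  score +64 (running 80)
col 2: [8, 16, 0, 64] -> [8, 16, 64, 0]  score +0 (running 80)
col 3: [0, 4, 32, 0] -> [4, 32, 0, 0]  score +0 (running 80)
Board after move:
16 16  8  4
16  8 16 32
 0 64 64  0
 0  0  0  0

Answer: 80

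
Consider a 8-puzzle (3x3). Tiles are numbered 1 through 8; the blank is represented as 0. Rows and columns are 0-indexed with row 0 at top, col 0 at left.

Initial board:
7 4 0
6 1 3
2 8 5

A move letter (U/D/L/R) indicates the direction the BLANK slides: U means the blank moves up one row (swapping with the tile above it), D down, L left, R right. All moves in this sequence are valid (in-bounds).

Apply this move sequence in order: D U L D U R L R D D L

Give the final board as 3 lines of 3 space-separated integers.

Answer: 7 4 3
6 1 5
2 0 8

Derivation:
After move 1 (D):
7 4 3
6 1 0
2 8 5

After move 2 (U):
7 4 0
6 1 3
2 8 5

After move 3 (L):
7 0 4
6 1 3
2 8 5

After move 4 (D):
7 1 4
6 0 3
2 8 5

After move 5 (U):
7 0 4
6 1 3
2 8 5

After move 6 (R):
7 4 0
6 1 3
2 8 5

After move 7 (L):
7 0 4
6 1 3
2 8 5

After move 8 (R):
7 4 0
6 1 3
2 8 5

After move 9 (D):
7 4 3
6 1 0
2 8 5

After move 10 (D):
7 4 3
6 1 5
2 8 0

After move 11 (L):
7 4 3
6 1 5
2 0 8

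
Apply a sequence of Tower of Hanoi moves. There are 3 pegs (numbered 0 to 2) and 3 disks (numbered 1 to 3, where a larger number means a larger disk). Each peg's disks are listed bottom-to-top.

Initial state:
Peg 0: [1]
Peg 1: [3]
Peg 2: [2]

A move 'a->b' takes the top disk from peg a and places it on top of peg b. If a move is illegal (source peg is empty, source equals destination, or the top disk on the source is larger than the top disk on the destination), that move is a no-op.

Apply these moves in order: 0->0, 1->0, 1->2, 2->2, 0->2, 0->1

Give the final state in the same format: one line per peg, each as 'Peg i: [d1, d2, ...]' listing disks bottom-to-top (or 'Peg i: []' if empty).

After move 1 (0->0):
Peg 0: [1]
Peg 1: [3]
Peg 2: [2]

After move 2 (1->0):
Peg 0: [1]
Peg 1: [3]
Peg 2: [2]

After move 3 (1->2):
Peg 0: [1]
Peg 1: [3]
Peg 2: [2]

After move 4 (2->2):
Peg 0: [1]
Peg 1: [3]
Peg 2: [2]

After move 5 (0->2):
Peg 0: []
Peg 1: [3]
Peg 2: [2, 1]

After move 6 (0->1):
Peg 0: []
Peg 1: [3]
Peg 2: [2, 1]

Answer: Peg 0: []
Peg 1: [3]
Peg 2: [2, 1]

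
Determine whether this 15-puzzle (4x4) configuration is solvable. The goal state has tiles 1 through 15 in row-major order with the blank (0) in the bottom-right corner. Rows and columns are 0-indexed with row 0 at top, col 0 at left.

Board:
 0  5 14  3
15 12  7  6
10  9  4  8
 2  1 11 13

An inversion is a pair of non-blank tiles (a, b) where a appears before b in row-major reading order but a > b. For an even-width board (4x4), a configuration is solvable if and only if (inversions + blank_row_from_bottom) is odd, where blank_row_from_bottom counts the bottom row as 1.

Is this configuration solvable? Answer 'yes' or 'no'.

Answer: yes

Derivation:
Inversions: 59
Blank is in row 0 (0-indexed from top), which is row 4 counting from the bottom (bottom = 1).
59 + 4 = 63, which is odd, so the puzzle is solvable.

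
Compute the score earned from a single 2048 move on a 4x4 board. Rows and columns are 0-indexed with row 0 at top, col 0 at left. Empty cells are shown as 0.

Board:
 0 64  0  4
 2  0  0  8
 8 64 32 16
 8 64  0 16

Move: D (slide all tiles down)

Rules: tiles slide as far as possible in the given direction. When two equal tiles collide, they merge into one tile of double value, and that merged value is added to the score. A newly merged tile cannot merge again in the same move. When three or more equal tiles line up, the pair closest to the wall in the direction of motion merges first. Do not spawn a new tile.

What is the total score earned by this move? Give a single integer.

Answer: 176

Derivation:
Slide down:
col 0: [0, 2, 8, 8] -> [0, 0, 2, 16]  score +16 (running 16)
col 1: [64, 0, 64, 64] -> [0, 0, 64, 128]  score +128 (running 144)
col 2: [0, 0, 32, 0] -> [0, 0, 0, 32]  score +0 (running 144)
col 3: [4, 8, 16, 16] -> [0, 4, 8, 32]  score +32 (running 176)
Board after move:
  0   0   0   0
  0   0   0   4
  2  64   0   8
 16 128  32  32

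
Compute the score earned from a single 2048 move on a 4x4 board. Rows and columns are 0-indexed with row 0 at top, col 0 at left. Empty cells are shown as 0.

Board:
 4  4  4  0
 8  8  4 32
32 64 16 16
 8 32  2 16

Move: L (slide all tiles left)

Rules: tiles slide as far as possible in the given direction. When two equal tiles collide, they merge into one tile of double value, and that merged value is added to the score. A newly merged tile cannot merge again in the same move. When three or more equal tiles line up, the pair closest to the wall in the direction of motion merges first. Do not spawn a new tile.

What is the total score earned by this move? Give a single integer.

Answer: 56

Derivation:
Slide left:
row 0: [4, 4, 4, 0] -> [8, 4, 0, 0]  score +8 (running 8)
row 1: [8, 8, 4, 32] -> [16, 4, 32, 0]  score +16 (running 24)
row 2: [32, 64, 16, 16] -> [32, 64, 32, 0]  score +32 (running 56)
row 3: [8, 32, 2, 16] -> [8, 32, 2, 16]  score +0 (running 56)
Board after move:
 8  4  0  0
16  4 32  0
32 64 32  0
 8 32  2 16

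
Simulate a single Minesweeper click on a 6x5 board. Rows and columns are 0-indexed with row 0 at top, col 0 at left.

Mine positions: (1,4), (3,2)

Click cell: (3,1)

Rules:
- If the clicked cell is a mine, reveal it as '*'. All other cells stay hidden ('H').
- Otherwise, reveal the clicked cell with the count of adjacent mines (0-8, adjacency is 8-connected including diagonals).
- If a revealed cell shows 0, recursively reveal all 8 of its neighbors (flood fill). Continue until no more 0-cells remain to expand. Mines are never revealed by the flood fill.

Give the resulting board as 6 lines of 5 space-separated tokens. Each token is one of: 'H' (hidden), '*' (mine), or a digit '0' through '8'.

H H H H H
H H H H H
H H H H H
H 1 H H H
H H H H H
H H H H H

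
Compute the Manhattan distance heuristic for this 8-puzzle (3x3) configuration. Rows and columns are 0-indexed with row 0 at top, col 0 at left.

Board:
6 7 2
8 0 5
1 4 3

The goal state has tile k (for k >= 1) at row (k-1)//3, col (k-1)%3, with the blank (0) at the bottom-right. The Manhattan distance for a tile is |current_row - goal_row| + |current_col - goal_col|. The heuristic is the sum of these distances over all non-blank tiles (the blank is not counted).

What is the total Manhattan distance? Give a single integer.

Answer: 16

Derivation:
Tile 6: (0,0)->(1,2) = 3
Tile 7: (0,1)->(2,0) = 3
Tile 2: (0,2)->(0,1) = 1
Tile 8: (1,0)->(2,1) = 2
Tile 5: (1,2)->(1,1) = 1
Tile 1: (2,0)->(0,0) = 2
Tile 4: (2,1)->(1,0) = 2
Tile 3: (2,2)->(0,2) = 2
Sum: 3 + 3 + 1 + 2 + 1 + 2 + 2 + 2 = 16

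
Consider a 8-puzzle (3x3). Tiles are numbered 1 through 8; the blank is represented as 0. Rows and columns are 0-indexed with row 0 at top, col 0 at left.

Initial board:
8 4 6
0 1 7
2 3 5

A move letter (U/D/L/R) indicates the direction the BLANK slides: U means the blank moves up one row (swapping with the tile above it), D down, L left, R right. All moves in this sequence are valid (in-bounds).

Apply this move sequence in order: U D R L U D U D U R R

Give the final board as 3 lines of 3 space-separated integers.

Answer: 4 6 0
8 1 7
2 3 5

Derivation:
After move 1 (U):
0 4 6
8 1 7
2 3 5

After move 2 (D):
8 4 6
0 1 7
2 3 5

After move 3 (R):
8 4 6
1 0 7
2 3 5

After move 4 (L):
8 4 6
0 1 7
2 3 5

After move 5 (U):
0 4 6
8 1 7
2 3 5

After move 6 (D):
8 4 6
0 1 7
2 3 5

After move 7 (U):
0 4 6
8 1 7
2 3 5

After move 8 (D):
8 4 6
0 1 7
2 3 5

After move 9 (U):
0 4 6
8 1 7
2 3 5

After move 10 (R):
4 0 6
8 1 7
2 3 5

After move 11 (R):
4 6 0
8 1 7
2 3 5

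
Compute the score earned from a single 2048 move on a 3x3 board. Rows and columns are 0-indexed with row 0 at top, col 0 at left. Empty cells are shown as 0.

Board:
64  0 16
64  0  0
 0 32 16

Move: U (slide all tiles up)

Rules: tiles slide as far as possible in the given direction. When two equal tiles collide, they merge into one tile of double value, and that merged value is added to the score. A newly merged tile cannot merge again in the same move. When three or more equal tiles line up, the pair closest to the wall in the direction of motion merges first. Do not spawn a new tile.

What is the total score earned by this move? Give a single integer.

Slide up:
col 0: [64, 64, 0] -> [128, 0, 0]  score +128 (running 128)
col 1: [0, 0, 32] -> [32, 0, 0]  score +0 (running 128)
col 2: [16, 0, 16] -> [32, 0, 0]  score +32 (running 160)
Board after move:
128  32  32
  0   0   0
  0   0   0

Answer: 160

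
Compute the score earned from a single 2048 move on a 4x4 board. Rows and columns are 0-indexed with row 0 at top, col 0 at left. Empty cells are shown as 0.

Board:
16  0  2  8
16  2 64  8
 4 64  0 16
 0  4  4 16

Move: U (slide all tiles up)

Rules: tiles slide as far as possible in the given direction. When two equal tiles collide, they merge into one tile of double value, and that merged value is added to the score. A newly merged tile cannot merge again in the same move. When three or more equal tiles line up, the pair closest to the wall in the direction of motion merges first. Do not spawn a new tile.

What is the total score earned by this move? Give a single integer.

Answer: 80

Derivation:
Slide up:
col 0: [16, 16, 4, 0] -> [32, 4, 0, 0]  score +32 (running 32)
col 1: [0, 2, 64, 4] -> [2, 64, 4, 0]  score +0 (running 32)
col 2: [2, 64, 0, 4] -> [2, 64, 4, 0]  score +0 (running 32)
col 3: [8, 8, 16, 16] -> [16, 32, 0, 0]  score +48 (running 80)
Board after move:
32  2  2 16
 4 64 64 32
 0  4  4  0
 0  0  0  0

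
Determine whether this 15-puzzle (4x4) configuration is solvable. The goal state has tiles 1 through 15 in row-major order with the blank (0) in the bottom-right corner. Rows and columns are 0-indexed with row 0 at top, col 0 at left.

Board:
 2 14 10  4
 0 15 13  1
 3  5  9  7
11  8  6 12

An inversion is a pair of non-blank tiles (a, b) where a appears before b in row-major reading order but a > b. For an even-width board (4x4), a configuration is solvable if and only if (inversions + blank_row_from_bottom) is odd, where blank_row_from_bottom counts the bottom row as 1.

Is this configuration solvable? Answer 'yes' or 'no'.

Inversions: 49
Blank is in row 1 (0-indexed from top), which is row 3 counting from the bottom (bottom = 1).
49 + 3 = 52, which is even, so the puzzle is not solvable.

Answer: no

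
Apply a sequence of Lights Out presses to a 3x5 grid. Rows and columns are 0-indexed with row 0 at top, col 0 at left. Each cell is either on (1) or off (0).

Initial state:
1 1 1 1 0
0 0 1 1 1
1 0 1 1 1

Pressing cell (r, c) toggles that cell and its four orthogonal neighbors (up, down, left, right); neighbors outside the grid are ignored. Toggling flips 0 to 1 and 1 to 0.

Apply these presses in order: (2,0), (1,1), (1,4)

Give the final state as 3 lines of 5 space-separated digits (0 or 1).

After press 1 at (2,0):
1 1 1 1 0
1 0 1 1 1
0 1 1 1 1

After press 2 at (1,1):
1 0 1 1 0
0 1 0 1 1
0 0 1 1 1

After press 3 at (1,4):
1 0 1 1 1
0 1 0 0 0
0 0 1 1 0

Answer: 1 0 1 1 1
0 1 0 0 0
0 0 1 1 0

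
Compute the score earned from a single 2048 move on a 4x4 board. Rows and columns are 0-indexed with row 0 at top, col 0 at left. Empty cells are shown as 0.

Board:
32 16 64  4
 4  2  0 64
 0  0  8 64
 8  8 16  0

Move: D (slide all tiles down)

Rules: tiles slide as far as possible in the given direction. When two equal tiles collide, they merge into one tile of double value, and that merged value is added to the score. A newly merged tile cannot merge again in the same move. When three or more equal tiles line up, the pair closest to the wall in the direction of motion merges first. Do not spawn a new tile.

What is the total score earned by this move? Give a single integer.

Slide down:
col 0: [32, 4, 0, 8] -> [0, 32, 4, 8]  score +0 (running 0)
col 1: [16, 2, 0, 8] -> [0, 16, 2, 8]  score +0 (running 0)
col 2: [64, 0, 8, 16] -> [0, 64, 8, 16]  score +0 (running 0)
col 3: [4, 64, 64, 0] -> [0, 0, 4, 128]  score +128 (running 128)
Board after move:
  0   0   0   0
 32  16  64   0
  4   2   8   4
  8   8  16 128

Answer: 128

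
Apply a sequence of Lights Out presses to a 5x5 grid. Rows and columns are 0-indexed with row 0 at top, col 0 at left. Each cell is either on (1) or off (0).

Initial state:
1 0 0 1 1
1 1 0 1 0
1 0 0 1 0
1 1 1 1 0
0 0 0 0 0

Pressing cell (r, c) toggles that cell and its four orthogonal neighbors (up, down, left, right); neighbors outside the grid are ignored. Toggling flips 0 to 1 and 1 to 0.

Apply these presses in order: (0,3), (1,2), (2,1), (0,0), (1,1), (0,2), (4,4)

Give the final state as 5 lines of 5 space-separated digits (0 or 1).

Answer: 0 1 1 1 0
1 0 1 1 0
0 0 0 1 0
1 0 1 1 1
0 0 0 1 1

Derivation:
After press 1 at (0,3):
1 0 1 0 0
1 1 0 0 0
1 0 0 1 0
1 1 1 1 0
0 0 0 0 0

After press 2 at (1,2):
1 0 0 0 0
1 0 1 1 0
1 0 1 1 0
1 1 1 1 0
0 0 0 0 0

After press 3 at (2,1):
1 0 0 0 0
1 1 1 1 0
0 1 0 1 0
1 0 1 1 0
0 0 0 0 0

After press 4 at (0,0):
0 1 0 0 0
0 1 1 1 0
0 1 0 1 0
1 0 1 1 0
0 0 0 0 0

After press 5 at (1,1):
0 0 0 0 0
1 0 0 1 0
0 0 0 1 0
1 0 1 1 0
0 0 0 0 0

After press 6 at (0,2):
0 1 1 1 0
1 0 1 1 0
0 0 0 1 0
1 0 1 1 0
0 0 0 0 0

After press 7 at (4,4):
0 1 1 1 0
1 0 1 1 0
0 0 0 1 0
1 0 1 1 1
0 0 0 1 1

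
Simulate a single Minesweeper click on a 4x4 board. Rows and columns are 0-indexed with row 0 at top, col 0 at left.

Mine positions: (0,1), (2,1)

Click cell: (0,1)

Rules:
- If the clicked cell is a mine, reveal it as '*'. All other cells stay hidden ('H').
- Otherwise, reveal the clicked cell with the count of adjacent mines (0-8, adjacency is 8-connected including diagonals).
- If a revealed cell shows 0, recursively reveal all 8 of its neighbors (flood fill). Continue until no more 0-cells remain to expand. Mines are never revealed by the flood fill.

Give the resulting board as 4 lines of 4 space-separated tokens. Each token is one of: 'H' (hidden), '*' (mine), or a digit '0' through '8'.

H * H H
H H H H
H H H H
H H H H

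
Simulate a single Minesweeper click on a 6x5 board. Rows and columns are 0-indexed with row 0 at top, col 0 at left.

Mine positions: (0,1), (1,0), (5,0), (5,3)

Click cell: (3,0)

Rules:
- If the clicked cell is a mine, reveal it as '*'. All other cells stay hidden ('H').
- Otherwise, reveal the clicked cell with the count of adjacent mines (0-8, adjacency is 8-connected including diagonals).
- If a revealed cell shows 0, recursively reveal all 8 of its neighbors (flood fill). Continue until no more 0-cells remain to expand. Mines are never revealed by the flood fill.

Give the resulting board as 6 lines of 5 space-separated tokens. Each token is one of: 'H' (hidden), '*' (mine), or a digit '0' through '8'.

H H 1 0 0
H 2 1 0 0
1 1 0 0 0
0 0 0 0 0
1 1 1 1 1
H H H H H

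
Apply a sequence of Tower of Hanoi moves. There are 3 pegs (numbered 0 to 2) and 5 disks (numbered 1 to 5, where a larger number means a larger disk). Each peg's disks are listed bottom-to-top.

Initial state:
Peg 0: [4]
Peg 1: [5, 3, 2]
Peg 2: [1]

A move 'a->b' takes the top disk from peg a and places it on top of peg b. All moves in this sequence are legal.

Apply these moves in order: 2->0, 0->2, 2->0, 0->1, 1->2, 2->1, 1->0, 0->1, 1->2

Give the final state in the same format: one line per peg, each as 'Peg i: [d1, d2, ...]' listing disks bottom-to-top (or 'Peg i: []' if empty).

Answer: Peg 0: [4]
Peg 1: [5, 3, 2]
Peg 2: [1]

Derivation:
After move 1 (2->0):
Peg 0: [4, 1]
Peg 1: [5, 3, 2]
Peg 2: []

After move 2 (0->2):
Peg 0: [4]
Peg 1: [5, 3, 2]
Peg 2: [1]

After move 3 (2->0):
Peg 0: [4, 1]
Peg 1: [5, 3, 2]
Peg 2: []

After move 4 (0->1):
Peg 0: [4]
Peg 1: [5, 3, 2, 1]
Peg 2: []

After move 5 (1->2):
Peg 0: [4]
Peg 1: [5, 3, 2]
Peg 2: [1]

After move 6 (2->1):
Peg 0: [4]
Peg 1: [5, 3, 2, 1]
Peg 2: []

After move 7 (1->0):
Peg 0: [4, 1]
Peg 1: [5, 3, 2]
Peg 2: []

After move 8 (0->1):
Peg 0: [4]
Peg 1: [5, 3, 2, 1]
Peg 2: []

After move 9 (1->2):
Peg 0: [4]
Peg 1: [5, 3, 2]
Peg 2: [1]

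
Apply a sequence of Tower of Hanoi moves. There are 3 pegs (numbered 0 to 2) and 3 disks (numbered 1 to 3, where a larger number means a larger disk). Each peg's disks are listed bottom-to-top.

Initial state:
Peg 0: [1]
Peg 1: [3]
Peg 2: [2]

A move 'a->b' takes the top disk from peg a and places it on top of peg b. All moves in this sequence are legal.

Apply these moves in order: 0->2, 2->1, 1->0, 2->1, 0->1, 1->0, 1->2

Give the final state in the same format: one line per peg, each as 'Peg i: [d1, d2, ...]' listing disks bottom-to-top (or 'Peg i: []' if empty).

After move 1 (0->2):
Peg 0: []
Peg 1: [3]
Peg 2: [2, 1]

After move 2 (2->1):
Peg 0: []
Peg 1: [3, 1]
Peg 2: [2]

After move 3 (1->0):
Peg 0: [1]
Peg 1: [3]
Peg 2: [2]

After move 4 (2->1):
Peg 0: [1]
Peg 1: [3, 2]
Peg 2: []

After move 5 (0->1):
Peg 0: []
Peg 1: [3, 2, 1]
Peg 2: []

After move 6 (1->0):
Peg 0: [1]
Peg 1: [3, 2]
Peg 2: []

After move 7 (1->2):
Peg 0: [1]
Peg 1: [3]
Peg 2: [2]

Answer: Peg 0: [1]
Peg 1: [3]
Peg 2: [2]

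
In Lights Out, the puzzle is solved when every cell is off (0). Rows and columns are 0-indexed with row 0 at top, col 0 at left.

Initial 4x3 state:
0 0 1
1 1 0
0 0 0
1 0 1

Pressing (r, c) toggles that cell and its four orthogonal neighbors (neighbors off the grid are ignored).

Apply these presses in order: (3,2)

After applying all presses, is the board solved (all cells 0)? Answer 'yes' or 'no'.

After press 1 at (3,2):
0 0 1
1 1 0
0 0 1
1 1 0

Lights still on: 6

Answer: no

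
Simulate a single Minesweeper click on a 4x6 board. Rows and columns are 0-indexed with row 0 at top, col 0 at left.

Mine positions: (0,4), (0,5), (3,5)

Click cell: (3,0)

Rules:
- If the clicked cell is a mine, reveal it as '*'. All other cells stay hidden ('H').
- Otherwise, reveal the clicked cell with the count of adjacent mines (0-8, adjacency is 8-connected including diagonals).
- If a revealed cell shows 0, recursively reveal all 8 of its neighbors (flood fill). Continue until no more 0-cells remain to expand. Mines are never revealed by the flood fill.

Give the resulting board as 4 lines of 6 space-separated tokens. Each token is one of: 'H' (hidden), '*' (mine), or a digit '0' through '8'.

0 0 0 1 H H
0 0 0 1 2 H
0 0 0 0 1 H
0 0 0 0 1 H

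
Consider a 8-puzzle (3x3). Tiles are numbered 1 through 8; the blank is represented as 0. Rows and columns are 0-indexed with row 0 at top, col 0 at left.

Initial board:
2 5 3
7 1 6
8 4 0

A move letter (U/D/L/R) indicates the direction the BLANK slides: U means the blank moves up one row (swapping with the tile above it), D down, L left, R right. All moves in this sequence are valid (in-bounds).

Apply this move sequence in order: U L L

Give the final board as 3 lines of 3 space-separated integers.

After move 1 (U):
2 5 3
7 1 0
8 4 6

After move 2 (L):
2 5 3
7 0 1
8 4 6

After move 3 (L):
2 5 3
0 7 1
8 4 6

Answer: 2 5 3
0 7 1
8 4 6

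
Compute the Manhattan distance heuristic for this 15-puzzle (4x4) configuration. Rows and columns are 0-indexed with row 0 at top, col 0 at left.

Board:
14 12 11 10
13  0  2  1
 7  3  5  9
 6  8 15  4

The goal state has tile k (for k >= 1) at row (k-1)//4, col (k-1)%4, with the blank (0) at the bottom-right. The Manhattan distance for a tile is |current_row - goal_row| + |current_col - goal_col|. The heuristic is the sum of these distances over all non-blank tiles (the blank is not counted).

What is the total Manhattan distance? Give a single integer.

Tile 14: at (0,0), goal (3,1), distance |0-3|+|0-1| = 4
Tile 12: at (0,1), goal (2,3), distance |0-2|+|1-3| = 4
Tile 11: at (0,2), goal (2,2), distance |0-2|+|2-2| = 2
Tile 10: at (0,3), goal (2,1), distance |0-2|+|3-1| = 4
Tile 13: at (1,0), goal (3,0), distance |1-3|+|0-0| = 2
Tile 2: at (1,2), goal (0,1), distance |1-0|+|2-1| = 2
Tile 1: at (1,3), goal (0,0), distance |1-0|+|3-0| = 4
Tile 7: at (2,0), goal (1,2), distance |2-1|+|0-2| = 3
Tile 3: at (2,1), goal (0,2), distance |2-0|+|1-2| = 3
Tile 5: at (2,2), goal (1,0), distance |2-1|+|2-0| = 3
Tile 9: at (2,3), goal (2,0), distance |2-2|+|3-0| = 3
Tile 6: at (3,0), goal (1,1), distance |3-1|+|0-1| = 3
Tile 8: at (3,1), goal (1,3), distance |3-1|+|1-3| = 4
Tile 15: at (3,2), goal (3,2), distance |3-3|+|2-2| = 0
Tile 4: at (3,3), goal (0,3), distance |3-0|+|3-3| = 3
Sum: 4 + 4 + 2 + 4 + 2 + 2 + 4 + 3 + 3 + 3 + 3 + 3 + 4 + 0 + 3 = 44

Answer: 44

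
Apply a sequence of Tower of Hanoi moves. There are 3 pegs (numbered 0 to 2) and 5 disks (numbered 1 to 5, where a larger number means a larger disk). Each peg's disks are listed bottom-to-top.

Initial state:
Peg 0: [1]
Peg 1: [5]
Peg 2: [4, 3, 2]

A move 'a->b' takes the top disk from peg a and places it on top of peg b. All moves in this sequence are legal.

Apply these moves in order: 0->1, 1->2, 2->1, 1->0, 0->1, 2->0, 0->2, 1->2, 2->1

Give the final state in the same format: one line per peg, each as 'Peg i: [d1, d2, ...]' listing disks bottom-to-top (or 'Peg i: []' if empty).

After move 1 (0->1):
Peg 0: []
Peg 1: [5, 1]
Peg 2: [4, 3, 2]

After move 2 (1->2):
Peg 0: []
Peg 1: [5]
Peg 2: [4, 3, 2, 1]

After move 3 (2->1):
Peg 0: []
Peg 1: [5, 1]
Peg 2: [4, 3, 2]

After move 4 (1->0):
Peg 0: [1]
Peg 1: [5]
Peg 2: [4, 3, 2]

After move 5 (0->1):
Peg 0: []
Peg 1: [5, 1]
Peg 2: [4, 3, 2]

After move 6 (2->0):
Peg 0: [2]
Peg 1: [5, 1]
Peg 2: [4, 3]

After move 7 (0->2):
Peg 0: []
Peg 1: [5, 1]
Peg 2: [4, 3, 2]

After move 8 (1->2):
Peg 0: []
Peg 1: [5]
Peg 2: [4, 3, 2, 1]

After move 9 (2->1):
Peg 0: []
Peg 1: [5, 1]
Peg 2: [4, 3, 2]

Answer: Peg 0: []
Peg 1: [5, 1]
Peg 2: [4, 3, 2]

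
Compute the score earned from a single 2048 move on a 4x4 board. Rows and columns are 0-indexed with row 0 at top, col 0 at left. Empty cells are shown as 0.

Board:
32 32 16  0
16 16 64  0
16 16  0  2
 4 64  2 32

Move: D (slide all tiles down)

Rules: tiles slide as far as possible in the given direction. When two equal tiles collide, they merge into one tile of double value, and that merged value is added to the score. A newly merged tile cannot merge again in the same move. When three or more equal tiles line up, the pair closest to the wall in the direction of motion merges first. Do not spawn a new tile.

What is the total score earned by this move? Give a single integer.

Slide down:
col 0: [32, 16, 16, 4] -> [0, 32, 32, 4]  score +32 (running 32)
col 1: [32, 16, 16, 64] -> [0, 32, 32, 64]  score +32 (running 64)
col 2: [16, 64, 0, 2] -> [0, 16, 64, 2]  score +0 (running 64)
col 3: [0, 0, 2, 32] -> [0, 0, 2, 32]  score +0 (running 64)
Board after move:
 0  0  0  0
32 32 16  0
32 32 64  2
 4 64  2 32

Answer: 64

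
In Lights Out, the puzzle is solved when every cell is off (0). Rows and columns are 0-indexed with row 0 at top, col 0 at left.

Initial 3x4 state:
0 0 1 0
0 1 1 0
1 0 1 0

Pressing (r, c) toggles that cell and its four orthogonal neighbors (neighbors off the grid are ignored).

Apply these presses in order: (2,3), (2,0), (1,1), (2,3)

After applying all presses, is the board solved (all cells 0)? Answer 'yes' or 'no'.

Answer: no

Derivation:
After press 1 at (2,3):
0 0 1 0
0 1 1 1
1 0 0 1

After press 2 at (2,0):
0 0 1 0
1 1 1 1
0 1 0 1

After press 3 at (1,1):
0 1 1 0
0 0 0 1
0 0 0 1

After press 4 at (2,3):
0 1 1 0
0 0 0 0
0 0 1 0

Lights still on: 3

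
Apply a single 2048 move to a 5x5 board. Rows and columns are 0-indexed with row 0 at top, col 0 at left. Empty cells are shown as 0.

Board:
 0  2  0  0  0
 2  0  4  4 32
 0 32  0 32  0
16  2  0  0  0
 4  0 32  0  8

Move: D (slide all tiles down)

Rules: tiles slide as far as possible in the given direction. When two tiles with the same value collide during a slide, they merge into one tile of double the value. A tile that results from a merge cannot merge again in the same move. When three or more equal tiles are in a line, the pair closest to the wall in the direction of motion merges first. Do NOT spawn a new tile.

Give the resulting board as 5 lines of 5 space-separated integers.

Answer:  0  0  0  0  0
 0  0  0  0  0
 2  2  0  0  0
16 32  4  4 32
 4  2 32 32  8

Derivation:
Slide down:
col 0: [0, 2, 0, 16, 4] -> [0, 0, 2, 16, 4]
col 1: [2, 0, 32, 2, 0] -> [0, 0, 2, 32, 2]
col 2: [0, 4, 0, 0, 32] -> [0, 0, 0, 4, 32]
col 3: [0, 4, 32, 0, 0] -> [0, 0, 0, 4, 32]
col 4: [0, 32, 0, 0, 8] -> [0, 0, 0, 32, 8]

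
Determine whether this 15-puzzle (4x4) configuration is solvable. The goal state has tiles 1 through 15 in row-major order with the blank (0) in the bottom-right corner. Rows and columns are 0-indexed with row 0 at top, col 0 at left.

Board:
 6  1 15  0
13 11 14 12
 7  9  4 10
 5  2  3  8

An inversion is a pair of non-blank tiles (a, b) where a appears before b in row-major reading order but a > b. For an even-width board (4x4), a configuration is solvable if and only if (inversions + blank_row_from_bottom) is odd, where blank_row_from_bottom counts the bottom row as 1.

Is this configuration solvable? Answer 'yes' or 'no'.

Answer: yes

Derivation:
Inversions: 69
Blank is in row 0 (0-indexed from top), which is row 4 counting from the bottom (bottom = 1).
69 + 4 = 73, which is odd, so the puzzle is solvable.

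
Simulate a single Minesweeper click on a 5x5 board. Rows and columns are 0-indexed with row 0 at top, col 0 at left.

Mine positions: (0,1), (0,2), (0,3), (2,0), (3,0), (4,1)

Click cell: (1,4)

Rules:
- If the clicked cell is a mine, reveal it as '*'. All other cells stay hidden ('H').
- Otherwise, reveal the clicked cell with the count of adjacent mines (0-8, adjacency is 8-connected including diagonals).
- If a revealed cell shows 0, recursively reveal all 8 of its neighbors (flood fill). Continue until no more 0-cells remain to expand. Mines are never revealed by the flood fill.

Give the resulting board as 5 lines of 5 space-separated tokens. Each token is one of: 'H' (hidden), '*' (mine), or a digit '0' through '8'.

H H H H H
H H H H 1
H H H H H
H H H H H
H H H H H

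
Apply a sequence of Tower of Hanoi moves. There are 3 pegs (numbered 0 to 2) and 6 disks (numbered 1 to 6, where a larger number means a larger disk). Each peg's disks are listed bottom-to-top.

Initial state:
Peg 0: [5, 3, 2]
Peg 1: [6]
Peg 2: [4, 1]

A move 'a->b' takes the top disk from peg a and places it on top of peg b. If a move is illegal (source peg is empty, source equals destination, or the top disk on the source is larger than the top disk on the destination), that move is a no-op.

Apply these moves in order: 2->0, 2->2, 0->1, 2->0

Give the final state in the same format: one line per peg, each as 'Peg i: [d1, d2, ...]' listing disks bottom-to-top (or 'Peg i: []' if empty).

After move 1 (2->0):
Peg 0: [5, 3, 2, 1]
Peg 1: [6]
Peg 2: [4]

After move 2 (2->2):
Peg 0: [5, 3, 2, 1]
Peg 1: [6]
Peg 2: [4]

After move 3 (0->1):
Peg 0: [5, 3, 2]
Peg 1: [6, 1]
Peg 2: [4]

After move 4 (2->0):
Peg 0: [5, 3, 2]
Peg 1: [6, 1]
Peg 2: [4]

Answer: Peg 0: [5, 3, 2]
Peg 1: [6, 1]
Peg 2: [4]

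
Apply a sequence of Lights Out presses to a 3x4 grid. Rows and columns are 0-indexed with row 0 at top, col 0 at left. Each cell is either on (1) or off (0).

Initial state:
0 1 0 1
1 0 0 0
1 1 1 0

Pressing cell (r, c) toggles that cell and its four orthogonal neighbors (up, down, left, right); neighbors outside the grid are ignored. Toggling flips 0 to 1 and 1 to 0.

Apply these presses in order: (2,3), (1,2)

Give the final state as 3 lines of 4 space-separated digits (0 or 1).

After press 1 at (2,3):
0 1 0 1
1 0 0 1
1 1 0 1

After press 2 at (1,2):
0 1 1 1
1 1 1 0
1 1 1 1

Answer: 0 1 1 1
1 1 1 0
1 1 1 1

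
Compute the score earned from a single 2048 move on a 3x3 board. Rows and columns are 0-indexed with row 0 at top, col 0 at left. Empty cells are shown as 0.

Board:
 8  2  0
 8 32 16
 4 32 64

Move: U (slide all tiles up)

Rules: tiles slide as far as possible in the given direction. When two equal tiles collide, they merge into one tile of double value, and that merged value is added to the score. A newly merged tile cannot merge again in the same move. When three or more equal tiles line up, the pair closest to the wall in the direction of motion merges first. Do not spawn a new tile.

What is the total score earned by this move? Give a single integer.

Slide up:
col 0: [8, 8, 4] -> [16, 4, 0]  score +16 (running 16)
col 1: [2, 32, 32] -> [2, 64, 0]  score +64 (running 80)
col 2: [0, 16, 64] -> [16, 64, 0]  score +0 (running 80)
Board after move:
16  2 16
 4 64 64
 0  0  0

Answer: 80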